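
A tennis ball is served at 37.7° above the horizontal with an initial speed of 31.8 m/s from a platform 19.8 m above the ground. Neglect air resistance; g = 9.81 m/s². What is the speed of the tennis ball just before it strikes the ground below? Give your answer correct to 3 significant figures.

v_x = 31.8 cos 37.7° = 25.16 m/s is unchanged throughout.
For the vertical component, v_y² = v_y0² + 2 g h = (19.45)² + 2×9.81×19.8 = 766.8, so |v_y| = 27.69 m/s.
Impact speed = √(v_x² + v_y²) = √(633.0 + 766.8) = 37.4 m/s.

37.4 m/s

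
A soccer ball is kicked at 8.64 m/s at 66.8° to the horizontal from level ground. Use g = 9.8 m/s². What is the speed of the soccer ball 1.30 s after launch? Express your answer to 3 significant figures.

v_x = 8.64 cos 66.8° = 3.404 m/s (constant).
v_y(t) = 8.64 sin 66.8° − g t = 7.941 − 9.8 × 1.30 = -4.799 m/s.
Speed = √(v_x² + v_y²) = √(11.59 + 23.03) = 5.88 m/s.

5.88 m/s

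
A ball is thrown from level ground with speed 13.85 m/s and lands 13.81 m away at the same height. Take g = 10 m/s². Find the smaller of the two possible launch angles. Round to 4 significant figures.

23.02°

Level-ground range: R = v₀² sin(2θ)/g ⇒ sin 2θ = R g / v₀² = 13.81×10/13.85² = 0.7199.
2θ = arcsin(0.7199) = 46.046° or 180° − 46.046° = 133.954°.
So θ = 23.02° or θ = 66.98°.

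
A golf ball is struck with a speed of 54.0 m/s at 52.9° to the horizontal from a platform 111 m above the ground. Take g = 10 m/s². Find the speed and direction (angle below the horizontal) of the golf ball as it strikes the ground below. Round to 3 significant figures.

v_x = 54.0 cos 52.9° = 32.57 m/s (constant).
|v_y| at impact = √((43.07)² + 2×10×111) = 63.84 m/s.
Speed = √(32.57² + 63.84²) = 71.7 m/s; angle = arctan(63.84/32.57) = 63.0° below horizontal.

71.7 m/s at 63.0° below the horizontal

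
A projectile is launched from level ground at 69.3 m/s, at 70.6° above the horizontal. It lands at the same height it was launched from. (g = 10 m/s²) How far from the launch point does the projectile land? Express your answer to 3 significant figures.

Components: v_x = 69.3 cos 70.6° = 23.02 m/s, v_y = 69.3 sin 70.6° = 65.37 m/s.
Time of flight (same landing height): t = 2 v_y / g = 2 × 65.37 / 10 = 13.07 s.
Range: R = v_x · t = 23.02 × 13.07 = 301 m.

301 m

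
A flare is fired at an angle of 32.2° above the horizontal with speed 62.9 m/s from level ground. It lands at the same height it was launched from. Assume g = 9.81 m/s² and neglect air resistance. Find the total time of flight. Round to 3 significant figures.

6.83 s

Vertical component: v_y = 62.9 sin 32.2° = 33.52 m/s.
For a projectile landing at launch height, time of flight is t = 2 v_y / g = 2 × 33.52 / 9.81 = 6.83 s.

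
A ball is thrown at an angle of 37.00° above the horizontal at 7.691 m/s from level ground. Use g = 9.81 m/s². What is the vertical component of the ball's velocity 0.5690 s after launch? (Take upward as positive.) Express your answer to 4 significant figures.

-0.9533 m/s

Initial vertical component: v_y0 = 7.691 sin 37.00° = 4.6286 m/s.
v_y(t) = v_y0 − g t = 4.6286 − 9.81 × 0.5690 = -0.9533 m/s.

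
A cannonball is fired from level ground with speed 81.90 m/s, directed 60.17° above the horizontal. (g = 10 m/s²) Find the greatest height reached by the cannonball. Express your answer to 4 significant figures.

252.4 m

Vertical component of launch velocity: v_y = 81.90 sin 60.17° = 71.049 m/s.
At the highest point the vertical velocity is zero, so v_y² = 2 g h_max.
h_max = (71.049)² / (2 × 10) = 5048.0 / 20.00 = 252.4 m.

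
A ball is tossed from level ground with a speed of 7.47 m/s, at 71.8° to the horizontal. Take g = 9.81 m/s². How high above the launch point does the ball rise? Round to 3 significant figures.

Vertical component of launch velocity: v_y = 7.47 sin 71.8° = 7.096 m/s.
At the highest point the vertical velocity is zero, so v_y² = 2 g h_max.
h_max = (7.096)² / (2 × 9.81) = 50.35 / 19.62 = 2.57 m.

2.57 m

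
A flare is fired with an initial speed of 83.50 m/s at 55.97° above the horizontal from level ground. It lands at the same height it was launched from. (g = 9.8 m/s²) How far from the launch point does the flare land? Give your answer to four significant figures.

659.9 m

For level ground, R = v₀² sin(2θ) / g.
sin(2 × 55.97°) = sin 111.94° = 0.9276.
R = (83.50)² × 0.9276 / 9.8 = 659.9 m.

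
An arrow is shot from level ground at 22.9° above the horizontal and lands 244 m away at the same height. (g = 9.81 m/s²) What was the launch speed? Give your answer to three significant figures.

On level ground, R = v₀² sin(2θ) / g, so v₀ = √(R g / sin 2θ).
sin(2 × 22.9°) = 0.7169.
v₀ = √(244 × 9.81 / 0.7169) = √3339 = 57.8 m/s.

57.8 m/s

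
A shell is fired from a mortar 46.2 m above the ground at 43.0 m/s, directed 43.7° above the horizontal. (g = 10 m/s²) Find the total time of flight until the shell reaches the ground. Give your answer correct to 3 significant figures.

Vertical component: v_y = 43.0 sin 43.7° = 29.71 m/s.
Taking up as positive with launch at y = 46.2 m, landing at y = 0: 0 = 46.2 + 29.71 t − ½(10) t².
Solving 5.000 t² − 29.71 t − 46.2 = 0 gives t = [29.71 + √(29.71² + 4·5.000·46.2)] / 10.00 = 7.22 s.

7.22 s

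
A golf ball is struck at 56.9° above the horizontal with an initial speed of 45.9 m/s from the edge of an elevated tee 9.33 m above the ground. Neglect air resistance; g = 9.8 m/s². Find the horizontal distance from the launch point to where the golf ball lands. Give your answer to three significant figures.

Components: v_x = 45.9 cos 56.9° = 25.07 m/s, v_y = 45.9 sin 56.9° = 38.45 m/s.
Vertical: 0 = 9.33 + 38.45 t − ½(9.8) t² ⇒ 4.900 t² − 38.45 t − 9.33 = 0.
t = [38.45 + √(1478 + 182.9)] / 9.800 = 8.082 s.
Horizontal: R = v_x · t = 25.07 × 8.082 = 203 m.

203 m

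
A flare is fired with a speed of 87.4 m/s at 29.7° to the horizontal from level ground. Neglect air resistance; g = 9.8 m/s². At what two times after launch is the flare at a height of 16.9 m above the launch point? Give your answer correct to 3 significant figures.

v_y0 = 87.4 sin 29.7° = 43.30 m/s.
Set y = v_y0 t − ½ g t² = 16.9: 4.900 t² − 43.30 t + 16.9 = 0.
t = [43.30 ± √(1875 − 331.2)] / 9.8 = (43.30 ± 39.29) / 9.8, giving t = 0.409 s or t = 8.43 s.
So the flare is at 16.9 m at t = 0.409 s (rising) and t = 8.43 s (falling).

0.409 s and 8.43 s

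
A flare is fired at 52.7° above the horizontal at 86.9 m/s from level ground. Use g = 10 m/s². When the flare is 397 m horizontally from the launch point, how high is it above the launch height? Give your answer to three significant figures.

237 m

v_x = 86.9 cos 52.7° = 52.66 m/s, v_y0 = 86.9 sin 52.7° = 69.13 m/s.
Time to reach x = 397 m: t = x / v_x = 397 / 52.66 = 7.539 s.
y = v_y0 t − ½ g t² = 69.13×7.539 − 5.000×7.539² = 237 m.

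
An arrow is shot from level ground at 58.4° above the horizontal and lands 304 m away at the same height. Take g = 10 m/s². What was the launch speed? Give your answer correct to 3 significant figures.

58.4 m/s

On level ground, R = v₀² sin(2θ) / g, so v₀ = √(R g / sin 2θ).
sin(2 × 58.4°) = 0.8926.
v₀ = √(304 × 10 / 0.8926) = √3406 = 58.4 m/s.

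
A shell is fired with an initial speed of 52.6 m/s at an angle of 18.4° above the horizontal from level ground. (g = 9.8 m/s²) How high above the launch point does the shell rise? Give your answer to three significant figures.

Vertical component of launch velocity: v_y = 52.6 sin 18.4° = 16.60 m/s.
At the highest point the vertical velocity is zero, so v_y² = 2 g h_max.
h_max = (16.60)² / (2 × 9.8) = 275.6 / 19.60 = 14.1 m.

14.1 m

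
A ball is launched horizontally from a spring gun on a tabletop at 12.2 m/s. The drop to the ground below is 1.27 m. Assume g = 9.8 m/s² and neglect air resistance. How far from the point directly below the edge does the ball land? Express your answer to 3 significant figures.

Initial vertical velocity is zero, so the fall time comes from h = ½ g t²: t = √(2 × 1.27 / 9.8) = 0.5091 s.
Horizontal motion is uniform at 12.2 m/s, so x = 12.2 × 0.5091 = 6.21 m.

6.21 m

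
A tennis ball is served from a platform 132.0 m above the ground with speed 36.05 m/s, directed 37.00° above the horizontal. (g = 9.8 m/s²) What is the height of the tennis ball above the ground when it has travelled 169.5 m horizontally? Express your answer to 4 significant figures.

89.89 m

v_x = 36.05 cos 37.00° = 28.791 m/s, v_y0 = 36.05 sin 37.00° = 21.695 m/s.
Time to reach x = 169.5 m: t = x / v_x = 169.5 / 28.791 = 5.8873 s.
y = 132.0 + v_y0 t − ½ g t² = 132.0 + 21.695×5.8873 − 4.900×5.8873² = 89.89 m.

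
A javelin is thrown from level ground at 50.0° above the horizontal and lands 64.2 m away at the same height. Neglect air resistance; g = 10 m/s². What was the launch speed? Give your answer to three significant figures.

25.5 m/s

On level ground, R = v₀² sin(2θ) / g, so v₀ = √(R g / sin 2θ).
sin(2 × 50.0°) = 0.9848.
v₀ = √(64.2 × 10 / 0.9848) = √651.9 = 25.5 m/s.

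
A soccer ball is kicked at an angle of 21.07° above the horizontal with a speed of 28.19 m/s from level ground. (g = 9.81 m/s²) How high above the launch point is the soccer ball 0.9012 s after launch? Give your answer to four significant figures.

5.150 m

v_y0 = 28.19 sin 21.07° = 10.135 m/s.
y(t) = v_y0 t − ½ g t² = 10.135×0.9012 − 4.905×0.9012² = 5.150 m.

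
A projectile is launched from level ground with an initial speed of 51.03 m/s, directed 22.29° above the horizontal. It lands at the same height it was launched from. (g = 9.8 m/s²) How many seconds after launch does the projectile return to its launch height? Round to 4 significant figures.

Vertical component: v_y = 51.03 sin 22.29° = 19.355 m/s.
For a projectile landing at launch height, time of flight is t = 2 v_y / g = 2 × 19.355 / 9.8 = 3.950 s.

3.950 s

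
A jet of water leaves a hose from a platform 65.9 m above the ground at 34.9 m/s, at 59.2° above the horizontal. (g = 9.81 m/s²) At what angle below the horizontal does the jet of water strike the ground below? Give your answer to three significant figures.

v_x = 34.9 cos 59.2° = 17.87 m/s.
At impact |v_y| = √(v_y0² + 2 g h) = √(29.98² + 2×9.81×65.9) = 46.82 m/s.
Angle below horizontal = arctan(|v_y| / v_x) = arctan(46.82 / 17.87) = 69.1°.

69.1°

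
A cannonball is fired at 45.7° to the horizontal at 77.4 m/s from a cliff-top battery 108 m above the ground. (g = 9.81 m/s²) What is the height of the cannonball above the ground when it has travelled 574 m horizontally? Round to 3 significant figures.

143 m

v_x = 77.4 cos 45.7° = 54.06 m/s, v_y0 = 77.4 sin 45.7° = 55.39 m/s.
Time to reach x = 574 m: t = x / v_x = 574 / 54.06 = 10.62 s.
y = 108 + v_y0 t − ½ g t² = 108 + 55.39×10.62 − 4.905×10.62² = 143 m.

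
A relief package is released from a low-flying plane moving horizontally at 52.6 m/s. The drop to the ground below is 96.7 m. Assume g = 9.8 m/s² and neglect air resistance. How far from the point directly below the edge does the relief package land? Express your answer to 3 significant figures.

Initial vertical velocity is zero, so the fall time comes from h = ½ g t²: t = √(2 × 96.7 / 9.8) = 4.442 s.
Horizontal motion is uniform at 52.6 m/s, so x = 52.6 × 4.442 = 234 m.

234 m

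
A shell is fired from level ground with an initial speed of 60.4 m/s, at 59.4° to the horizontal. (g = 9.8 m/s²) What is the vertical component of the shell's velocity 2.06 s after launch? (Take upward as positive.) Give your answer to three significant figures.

Initial vertical component: v_y0 = 60.4 sin 59.4° = 51.99 m/s.
v_y(t) = v_y0 − g t = 51.99 − 9.8 × 2.06 = 31.8 m/s.

31.8 m/s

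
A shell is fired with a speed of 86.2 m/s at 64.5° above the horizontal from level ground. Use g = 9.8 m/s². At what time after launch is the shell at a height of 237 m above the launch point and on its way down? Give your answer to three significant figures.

v_y0 = 86.2 sin 64.5° = 77.80 m/s.
Set y = v_y0 t − ½ g t² = 237: 4.900 t² − 77.80 t + 237 = 0.
t = [77.80 ± √(6053 − 4645)] / 9.8 = (77.80 ± 37.52) / 9.8, giving t = 4.11 s or t = 11.8 s.
On the way down corresponds to the larger root: t = 11.8 s.

11.8 s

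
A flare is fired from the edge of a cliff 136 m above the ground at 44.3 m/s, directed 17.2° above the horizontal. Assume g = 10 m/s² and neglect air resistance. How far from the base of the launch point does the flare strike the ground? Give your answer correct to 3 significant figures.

283 m

Components: v_x = 44.3 cos 17.2° = 42.32 m/s, v_y = 44.3 sin 17.2° = 13.10 m/s.
Vertical: 0 = 136 + 13.10 t − ½(10) t² ⇒ 5.000 t² − 13.10 t − 136 = 0.
t = [13.10 + √(171.6 + 2720)] / 10.00 = 6.687 s.
Horizontal: R = v_x · t = 42.32 × 6.687 = 283 m.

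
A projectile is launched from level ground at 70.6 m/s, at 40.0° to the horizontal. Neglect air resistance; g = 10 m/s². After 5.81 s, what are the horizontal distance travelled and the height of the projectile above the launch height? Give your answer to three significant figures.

v_x = 70.6 cos 40.0° = 54.08 m/s; v_y0 = 70.6 sin 40.0° = 45.38 m/s.
x = v_x t = 54.08 × 5.81 = 314 m.
y = v_y0 t − ½ g t² = 45.38×5.81 − 5.000×5.81² = 94.9 m.

x = 314 m, y = 94.9 m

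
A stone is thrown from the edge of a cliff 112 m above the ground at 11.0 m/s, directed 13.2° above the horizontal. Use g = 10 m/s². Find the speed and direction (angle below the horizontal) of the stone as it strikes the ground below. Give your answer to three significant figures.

48.6 m/s at 77.3° below the horizontal

v_x = 11.0 cos 13.2° = 10.71 m/s (constant).
|v_y| at impact = √((2.512)² + 2×10×112) = 47.40 m/s.
Speed = √(10.71² + 47.40²) = 48.6 m/s; angle = arctan(47.40/10.71) = 77.3° below horizontal.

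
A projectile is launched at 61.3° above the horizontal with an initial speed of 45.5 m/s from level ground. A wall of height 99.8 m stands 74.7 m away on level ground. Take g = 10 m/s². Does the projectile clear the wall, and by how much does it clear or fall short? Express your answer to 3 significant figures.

v_x = 45.5 cos 61.3° = 21.85 m/s; v_y0 = 45.5 sin 61.3° = 39.91 m/s.
Time to reach the wall: t = 74.7 / 21.85 = 3.419 s.
Height at that point: y = 39.91×3.419 − 5.000×3.419² = 78.00 m.
That is 99.8 − 78.00 = 21.8 m below the top of the wall, so the projectile does not clear it.

No — it falls 21.8 m short of clearing the wall.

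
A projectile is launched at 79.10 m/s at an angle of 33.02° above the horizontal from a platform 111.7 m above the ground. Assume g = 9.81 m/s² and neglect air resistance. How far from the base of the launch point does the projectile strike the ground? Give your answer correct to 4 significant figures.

721.7 m

Components: v_x = 79.10 cos 33.02° = 66.324 m/s, v_y = 79.10 sin 33.02° = 43.104 m/s.
Vertical: 0 = 111.7 + 43.104 t − ½(9.81) t² ⇒ 4.905 t² − 43.104 t − 111.7 = 0.
t = [43.104 + √(1858.0 + 2191.6)] / 9.810 = 10.881 s.
Horizontal: R = v_x · t = 66.324 × 10.881 = 721.7 m.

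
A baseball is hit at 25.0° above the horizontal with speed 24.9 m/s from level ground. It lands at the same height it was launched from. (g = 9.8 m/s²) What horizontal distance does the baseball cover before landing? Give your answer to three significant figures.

Components: v_x = 24.9 cos 25.0° = 22.57 m/s, v_y = 24.9 sin 25.0° = 10.52 m/s.
Time of flight (same landing height): t = 2 v_y / g = 2 × 10.52 / 9.8 = 2.147 s.
Range: R = v_x · t = 22.57 × 2.147 = 48.5 m.

48.5 m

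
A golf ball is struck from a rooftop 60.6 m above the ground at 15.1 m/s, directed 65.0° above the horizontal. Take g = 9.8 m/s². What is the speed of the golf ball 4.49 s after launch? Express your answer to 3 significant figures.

v_x = 15.1 cos 65.0° = 6.382 m/s (constant).
v_y(t) = 15.1 sin 65.0° − g t = 13.69 − 9.8 × 4.49 = -30.31 m/s.
Speed = √(v_x² + v_y²) = √(40.73 + 918.7) = 31.0 m/s.

31.0 m/s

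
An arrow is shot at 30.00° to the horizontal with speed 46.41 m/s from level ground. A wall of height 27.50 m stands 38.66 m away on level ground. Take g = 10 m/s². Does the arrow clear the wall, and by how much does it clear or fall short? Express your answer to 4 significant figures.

v_x = 46.41 cos 30.00° = 40.192 m/s; v_y0 = 46.41 sin 30.00° = 23.205 m/s.
Time to reach the wall: t = 38.66 / 40.192 = 0.96188 s.
Height at that point: y = 23.205×0.96188 − 5.000×0.96188² = 17.694 m.
That is 27.50 − 17.694 = 9.806 m below the top of the wall, so the arrow does not clear it.

No — it falls 9.806 m short of clearing the wall.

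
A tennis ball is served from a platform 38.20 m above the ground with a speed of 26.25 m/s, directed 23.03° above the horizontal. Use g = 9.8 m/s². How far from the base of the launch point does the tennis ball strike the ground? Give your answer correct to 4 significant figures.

Components: v_x = 26.25 cos 23.03° = 24.158 m/s, v_y = 26.25 sin 23.03° = 10.269 m/s.
Vertical: 0 = 38.20 + 10.269 t − ½(9.8) t² ⇒ 4.900 t² − 10.269 t − 38.20 = 0.
t = [10.269 + √(105.45 + 748.72)] / 9.800 = 4.0301 s.
Horizontal: R = v_x · t = 24.158 × 4.0301 = 97.36 m.

97.36 m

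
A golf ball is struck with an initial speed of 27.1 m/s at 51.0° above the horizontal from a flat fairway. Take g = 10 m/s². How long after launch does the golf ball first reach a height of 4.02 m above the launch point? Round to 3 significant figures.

0.200 s

v_y0 = 27.1 sin 51.0° = 21.06 m/s.
Set y = v_y0 t − ½ g t² = 4.02: 5.000 t² − 21.06 t + 4.02 = 0.
t = [21.06 ± √(443.5 − 80.40)] / 10 = (21.06 ± 19.06) / 10, giving t = 0.200 s or t = 4.01 s.
The golf ball is on the way up at the first time, so t = 0.200 s.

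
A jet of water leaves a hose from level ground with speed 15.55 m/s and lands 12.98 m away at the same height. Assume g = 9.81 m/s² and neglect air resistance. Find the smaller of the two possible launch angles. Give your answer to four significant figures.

Level-ground range: R = v₀² sin(2θ)/g ⇒ sin 2θ = R g / v₀² = 12.98×9.81/15.55² = 0.5266.
2θ = arcsin(0.5266) = 31.776° or 180° − 31.776° = 148.224°.
So θ = 15.89° or θ = 74.11°.

15.89°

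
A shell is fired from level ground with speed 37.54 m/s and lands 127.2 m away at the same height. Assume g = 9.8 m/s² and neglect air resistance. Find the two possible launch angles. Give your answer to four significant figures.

31.10° and 58.90°

Level-ground range: R = v₀² sin(2θ)/g ⇒ sin 2θ = R g / v₀² = 127.2×9.8/37.54² = 0.8846.
2θ = arcsin(0.8846) = 62.202° or 180° − 62.202° = 117.798°.
So θ = 31.10° or θ = 58.90°.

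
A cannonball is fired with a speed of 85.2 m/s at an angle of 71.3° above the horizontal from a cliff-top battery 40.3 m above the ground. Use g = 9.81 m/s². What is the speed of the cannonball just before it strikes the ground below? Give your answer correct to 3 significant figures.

89.7 m/s

v_x = 85.2 cos 71.3° = 27.32 m/s is unchanged throughout.
For the vertical component, v_y² = v_y0² + 2 g h = (80.70)² + 2×9.81×40.3 = 7303, so |v_y| = 85.46 m/s.
Impact speed = √(v_x² + v_y²) = √(746.4 + 7303) = 89.7 m/s.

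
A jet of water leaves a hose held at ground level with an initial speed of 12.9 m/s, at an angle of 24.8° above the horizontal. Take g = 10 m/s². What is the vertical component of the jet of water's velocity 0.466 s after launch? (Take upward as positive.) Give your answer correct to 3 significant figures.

0.751 m/s

Initial vertical component: v_y0 = 12.9 sin 24.8° = 5.411 m/s.
v_y(t) = v_y0 − g t = 5.411 − 10 × 0.466 = 0.751 m/s.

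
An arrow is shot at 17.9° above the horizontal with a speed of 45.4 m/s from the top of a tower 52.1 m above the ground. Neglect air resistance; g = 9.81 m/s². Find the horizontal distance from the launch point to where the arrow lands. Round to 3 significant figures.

Components: v_x = 45.4 cos 17.9° = 43.20 m/s, v_y = 45.4 sin 17.9° = 13.95 m/s.
Vertical: 0 = 52.1 + 13.95 t − ½(9.81) t² ⇒ 4.905 t² − 13.95 t − 52.1 = 0.
t = [13.95 + √(194.6 + 1022)] / 9.810 = 4.978 s.
Horizontal: R = v_x · t = 43.20 × 4.978 = 215 m.

215 m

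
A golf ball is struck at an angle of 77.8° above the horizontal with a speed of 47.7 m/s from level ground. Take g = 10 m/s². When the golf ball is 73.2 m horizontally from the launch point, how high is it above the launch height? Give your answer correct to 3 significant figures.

74.9 m

v_x = 47.7 cos 77.8° = 10.08 m/s, v_y0 = 47.7 sin 77.8° = 46.62 m/s.
Time to reach x = 73.2 m: t = x / v_x = 73.2 / 10.08 = 7.262 s.
y = v_y0 t − ½ g t² = 46.62×7.262 − 5.000×7.262² = 74.9 m.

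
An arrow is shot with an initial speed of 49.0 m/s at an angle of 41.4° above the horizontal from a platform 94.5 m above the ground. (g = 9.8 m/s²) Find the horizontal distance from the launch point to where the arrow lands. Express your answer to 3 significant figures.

Components: v_x = 49.0 cos 41.4° = 36.76 m/s, v_y = 49.0 sin 41.4° = 32.40 m/s.
Vertical: 0 = 94.5 + 32.40 t − ½(9.8) t² ⇒ 4.900 t² − 32.40 t − 94.5 = 0.
t = [32.40 + √(1050 + 1852)] / 9.800 = 8.803 s.
Horizontal: R = v_x · t = 36.76 × 8.803 = 324 m.

324 m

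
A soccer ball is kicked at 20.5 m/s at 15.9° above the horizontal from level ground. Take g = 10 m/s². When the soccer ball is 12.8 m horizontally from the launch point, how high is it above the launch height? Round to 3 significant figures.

1.54 m

v_x = 20.5 cos 15.9° = 19.72 m/s, v_y0 = 20.5 sin 15.9° = 5.616 m/s.
Time to reach x = 12.8 m: t = x / v_x = 12.8 / 19.72 = 0.6491 s.
y = v_y0 t − ½ g t² = 5.616×0.6491 − 5.000×0.6491² = 1.54 m.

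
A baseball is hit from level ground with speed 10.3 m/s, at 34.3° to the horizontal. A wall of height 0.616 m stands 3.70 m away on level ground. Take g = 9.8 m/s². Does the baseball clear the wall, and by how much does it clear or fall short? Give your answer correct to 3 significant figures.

v_x = 10.3 cos 34.3° = 8.509 m/s; v_y0 = 10.3 sin 34.3° = 5.804 m/s.
Time to reach the wall: t = 3.70 / 8.509 = 0.4348 s.
Height at that point: y = 5.804×0.4348 − 4.900×0.4348² = 1.597 m.
That is 1.597 − 0.616 = 0.981 m above the top of the wall, so the baseball clears it.

Yes — it clears the wall by 0.981 m.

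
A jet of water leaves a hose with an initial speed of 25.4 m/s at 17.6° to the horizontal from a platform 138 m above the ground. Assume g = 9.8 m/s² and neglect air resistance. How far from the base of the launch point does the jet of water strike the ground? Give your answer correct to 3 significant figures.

149 m

Components: v_x = 25.4 cos 17.6° = 24.21 m/s, v_y = 25.4 sin 17.6° = 7.680 m/s.
Vertical: 0 = 138 + 7.680 t − ½(9.8) t² ⇒ 4.900 t² − 7.680 t − 138 = 0.
t = [7.680 + √(58.98 + 2705)] / 9.800 = 6.148 s.
Horizontal: R = v_x · t = 24.21 × 6.148 = 149 m.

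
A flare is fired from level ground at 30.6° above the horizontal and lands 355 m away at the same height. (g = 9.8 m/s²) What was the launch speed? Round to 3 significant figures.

63.0 m/s

On level ground, R = v₀² sin(2θ) / g, so v₀ = √(R g / sin 2θ).
sin(2 × 30.6°) = 0.8763.
v₀ = √(355 × 9.8 / 0.8763) = √3970 = 63.0 m/s.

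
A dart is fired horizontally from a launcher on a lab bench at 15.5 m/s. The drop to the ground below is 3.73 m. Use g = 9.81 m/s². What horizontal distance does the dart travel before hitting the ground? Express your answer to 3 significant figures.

Initial vertical velocity is zero, so the fall time comes from h = ½ g t²: t = √(2 × 3.73 / 9.81) = 0.8720 s.
Horizontal motion is uniform at 15.5 m/s, so x = 15.5 × 0.8720 = 13.5 m.

13.5 m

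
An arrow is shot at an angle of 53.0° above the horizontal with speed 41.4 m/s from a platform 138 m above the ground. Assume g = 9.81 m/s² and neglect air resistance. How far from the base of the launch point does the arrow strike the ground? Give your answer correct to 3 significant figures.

Components: v_x = 41.4 cos 53.0° = 24.92 m/s, v_y = 41.4 sin 53.0° = 33.06 m/s.
Vertical: 0 = 138 + 33.06 t − ½(9.81) t² ⇒ 4.905 t² − 33.06 t − 138 = 0.
t = [33.06 + √(1093 + 2708)] / 9.810 = 9.655 s.
Horizontal: R = v_x · t = 24.92 × 9.655 = 241 m.

241 m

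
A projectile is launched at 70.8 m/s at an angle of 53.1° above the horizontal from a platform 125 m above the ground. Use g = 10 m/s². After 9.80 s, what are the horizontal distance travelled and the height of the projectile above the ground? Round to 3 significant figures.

x = 417 m, y = 200 m

v_x = 70.8 cos 53.1° = 42.51 m/s; v_y0 = 70.8 sin 53.1° = 56.62 m/s.
x = v_x t = 42.51 × 9.80 = 417 m.
y = 125 + v_y0 t − ½ g t² = 200 m.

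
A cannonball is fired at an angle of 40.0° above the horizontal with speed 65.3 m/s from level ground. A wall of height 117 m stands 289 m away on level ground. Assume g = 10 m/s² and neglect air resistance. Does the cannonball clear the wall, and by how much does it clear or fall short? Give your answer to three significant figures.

v_x = 65.3 cos 40.0° = 50.02 m/s; v_y0 = 65.3 sin 40.0° = 41.97 m/s.
Time to reach the wall: t = 289 / 50.02 = 5.778 s.
Height at that point: y = 41.97×5.778 − 5.000×5.778² = 75.58 m.
That is 117 − 75.58 = 41.4 m below the top of the wall, so the cannonball does not clear it.

No — it falls 41.4 m short of clearing the wall.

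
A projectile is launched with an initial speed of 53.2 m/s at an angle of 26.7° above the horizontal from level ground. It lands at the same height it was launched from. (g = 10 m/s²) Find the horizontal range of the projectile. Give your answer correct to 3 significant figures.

227 m

For level ground, R = v₀² sin(2θ) / g.
sin(2 × 26.7°) = sin 53.40° = 0.8028.
R = (53.2)² × 0.8028 / 10 = 227 m.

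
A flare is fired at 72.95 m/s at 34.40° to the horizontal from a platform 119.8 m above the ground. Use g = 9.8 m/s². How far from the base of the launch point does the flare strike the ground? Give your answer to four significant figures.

643.9 m

Components: v_x = 72.95 cos 34.40° = 60.192 m/s, v_y = 72.95 sin 34.40° = 41.214 m/s.
Vertical: 0 = 119.8 + 41.214 t − ½(9.8) t² ⇒ 4.900 t² − 41.214 t − 119.8 = 0.
t = [41.214 + √(1698.6 + 2348.1)] / 9.800 = 10.697 s.
Horizontal: R = v_x · t = 60.192 × 10.697 = 643.9 m.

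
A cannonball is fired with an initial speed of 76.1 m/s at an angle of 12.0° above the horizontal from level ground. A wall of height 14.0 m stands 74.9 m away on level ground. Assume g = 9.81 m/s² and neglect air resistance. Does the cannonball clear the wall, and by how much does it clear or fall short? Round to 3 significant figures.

No — it falls 3.05 m short of clearing the wall.

v_x = 76.1 cos 12.0° = 74.44 m/s; v_y0 = 76.1 sin 12.0° = 15.82 m/s.
Time to reach the wall: t = 74.9 / 74.44 = 1.006 s.
Height at that point: y = 15.82×1.006 − 4.905×1.006² = 10.95 m.
That is 14.0 − 10.95 = 3.05 m below the top of the wall, so the cannonball does not clear it.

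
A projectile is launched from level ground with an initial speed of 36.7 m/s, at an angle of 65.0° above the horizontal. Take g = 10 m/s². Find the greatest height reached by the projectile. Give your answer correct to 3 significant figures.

55.3 m

Vertical component of launch velocity: v_y = 36.7 sin 65.0° = 33.26 m/s.
At the highest point the vertical velocity is zero, so v_y² = 2 g h_max.
h_max = (33.26)² / (2 × 10) = 1106 / 20.00 = 55.3 m.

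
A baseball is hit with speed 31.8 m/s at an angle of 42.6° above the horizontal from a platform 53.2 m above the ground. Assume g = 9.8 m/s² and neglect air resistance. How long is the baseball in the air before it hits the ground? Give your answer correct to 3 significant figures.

6.16 s

Vertical component: v_y = 31.8 sin 42.6° = 21.52 m/s.
Taking up as positive with launch at y = 53.2 m, landing at y = 0: 0 = 53.2 + 21.52 t − ½(9.8) t².
Solving 4.900 t² − 21.52 t − 53.2 = 0 gives t = [21.52 + √(21.52² + 4·4.900·53.2)] / 9.800 = 6.16 s.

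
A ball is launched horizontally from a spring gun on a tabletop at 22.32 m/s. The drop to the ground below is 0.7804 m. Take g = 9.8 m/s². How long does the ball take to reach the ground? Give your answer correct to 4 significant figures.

0.3991 s

The horizontal speed doesn't affect the fall. With v_y0 = 0, h = ½ g t².
t = √(2 × 0.7804 / 9.8) = √0.15927 = 0.3991 s.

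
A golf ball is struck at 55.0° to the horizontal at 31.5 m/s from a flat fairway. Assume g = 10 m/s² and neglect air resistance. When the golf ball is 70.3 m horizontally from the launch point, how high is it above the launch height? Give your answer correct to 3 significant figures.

24.7 m

v_x = 31.5 cos 55.0° = 18.07 m/s, v_y0 = 31.5 sin 55.0° = 25.80 m/s.
Time to reach x = 70.3 m: t = x / v_x = 70.3 / 18.07 = 3.890 s.
y = v_y0 t − ½ g t² = 25.80×3.890 − 5.000×3.890² = 24.7 m.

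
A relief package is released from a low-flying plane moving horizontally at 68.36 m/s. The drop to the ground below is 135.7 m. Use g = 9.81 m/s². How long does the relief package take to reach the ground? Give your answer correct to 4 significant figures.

The horizontal speed doesn't affect the fall. With v_y0 = 0, h = ½ g t².
t = √(2 × 135.7 / 9.81) = √27.666 = 5.260 s.

5.260 s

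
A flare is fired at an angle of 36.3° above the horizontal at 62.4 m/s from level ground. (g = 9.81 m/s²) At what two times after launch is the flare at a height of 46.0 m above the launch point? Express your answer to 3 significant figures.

1.57 s and 5.96 s

v_y0 = 62.4 sin 36.3° = 36.94 m/s.
Set y = v_y0 t − ½ g t² = 46.0: 4.905 t² − 36.94 t + 46.0 = 0.
t = [36.94 ± √(1365 − 902.5)] / 9.81 = (36.94 ± 21.51) / 9.81, giving t = 1.57 s or t = 5.96 s.
So the flare is at 46.0 m at t = 1.57 s (rising) and t = 5.96 s (falling).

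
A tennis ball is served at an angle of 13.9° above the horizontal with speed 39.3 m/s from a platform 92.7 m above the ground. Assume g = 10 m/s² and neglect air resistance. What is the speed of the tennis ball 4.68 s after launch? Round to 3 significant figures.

v_x = 39.3 cos 13.9° = 38.15 m/s (constant).
v_y(t) = 39.3 sin 13.9° − g t = 9.441 − 10 × 4.68 = -37.36 m/s.
Speed = √(v_x² + v_y²) = √(1455 + 1396) = 53.4 m/s.

53.4 m/s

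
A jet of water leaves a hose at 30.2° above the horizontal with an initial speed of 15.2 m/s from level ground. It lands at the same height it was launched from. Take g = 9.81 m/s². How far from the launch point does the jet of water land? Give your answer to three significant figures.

20.5 m

Components: v_x = 15.2 cos 30.2° = 13.14 m/s, v_y = 15.2 sin 30.2° = 7.646 m/s.
Time of flight (same landing height): t = 2 v_y / g = 2 × 7.646 / 9.81 = 1.559 s.
Range: R = v_x · t = 13.14 × 1.559 = 20.5 m.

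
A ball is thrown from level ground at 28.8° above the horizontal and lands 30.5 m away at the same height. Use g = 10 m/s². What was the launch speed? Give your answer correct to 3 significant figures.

On level ground, R = v₀² sin(2θ) / g, so v₀ = √(R g / sin 2θ).
sin(2 × 28.8°) = 0.8443.
v₀ = √(30.5 × 10 / 0.8443) = √361.2 = 19.0 m/s.

19.0 m/s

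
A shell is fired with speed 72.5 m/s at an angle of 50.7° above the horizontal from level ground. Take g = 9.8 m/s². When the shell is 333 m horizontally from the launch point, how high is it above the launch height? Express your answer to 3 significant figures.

149 m

v_x = 72.5 cos 50.7° = 45.92 m/s, v_y0 = 72.5 sin 50.7° = 56.10 m/s.
Time to reach x = 333 m: t = x / v_x = 333 / 45.92 = 7.252 s.
y = v_y0 t − ½ g t² = 56.10×7.252 − 4.900×7.252² = 149 m.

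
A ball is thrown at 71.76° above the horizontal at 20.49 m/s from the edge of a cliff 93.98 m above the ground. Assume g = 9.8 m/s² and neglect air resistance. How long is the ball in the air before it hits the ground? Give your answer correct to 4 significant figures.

6.794 s

Vertical component: v_y = 20.49 sin 71.76° = 19.460 m/s.
Taking up as positive with launch at y = 93.98 m, landing at y = 0: 0 = 93.98 + 19.460 t − ½(9.8) t².
Solving 4.900 t² − 19.460 t − 93.98 = 0 gives t = [19.460 + √(19.460² + 4·4.900·93.98)] / 9.800 = 6.794 s.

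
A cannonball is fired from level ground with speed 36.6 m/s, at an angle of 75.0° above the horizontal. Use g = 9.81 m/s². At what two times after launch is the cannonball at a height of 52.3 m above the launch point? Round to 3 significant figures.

v_y0 = 36.6 sin 75.0° = 35.35 m/s.
Set y = v_y0 t − ½ g t² = 52.3: 4.905 t² − 35.35 t + 52.3 = 0.
t = [35.35 ± √(1250 − 1026)] / 9.81 = (35.35 ± 14.97) / 9.81, giving t = 2.08 s or t = 5.13 s.
So the cannonball is at 52.3 m at t = 2.08 s (rising) and t = 5.13 s (falling).

2.08 s and 5.13 s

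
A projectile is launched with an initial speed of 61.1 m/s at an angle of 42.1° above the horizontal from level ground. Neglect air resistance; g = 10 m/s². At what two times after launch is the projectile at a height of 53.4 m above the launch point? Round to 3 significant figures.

v_y0 = 61.1 sin 42.1° = 40.96 m/s.
Set y = v_y0 t − ½ g t² = 53.4: 5.000 t² − 40.96 t + 53.4 = 0.
t = [40.96 ± √(1678 − 1068)] / 10 = (40.96 ± 24.70) / 10, giving t = 1.63 s or t = 6.57 s.
So the projectile is at 53.4 m at t = 1.63 s (rising) and t = 6.57 s (falling).

1.63 s and 6.57 s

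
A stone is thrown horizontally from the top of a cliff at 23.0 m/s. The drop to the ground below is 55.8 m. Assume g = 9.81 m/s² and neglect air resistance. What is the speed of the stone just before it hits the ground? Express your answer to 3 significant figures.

Fall time: t = √(2 × 55.8 / 9.81) = 3.373 s.
At impact: v_x = 23.0 m/s (unchanged), v_y = g t = 9.81 × 3.373 = 33.09 m/s.
Speed = √(v_x² + v_y²) = √(529.0 + 1095) = 40.3 m/s.

40.3 m/s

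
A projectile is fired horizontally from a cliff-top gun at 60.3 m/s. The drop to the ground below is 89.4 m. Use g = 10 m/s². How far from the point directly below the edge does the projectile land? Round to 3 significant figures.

Initial vertical velocity is zero, so the fall time comes from h = ½ g t²: t = √(2 × 89.4 / 10) = 4.228 s.
Horizontal motion is uniform at 60.3 m/s, so x = 60.3 × 4.228 = 255 m.

255 m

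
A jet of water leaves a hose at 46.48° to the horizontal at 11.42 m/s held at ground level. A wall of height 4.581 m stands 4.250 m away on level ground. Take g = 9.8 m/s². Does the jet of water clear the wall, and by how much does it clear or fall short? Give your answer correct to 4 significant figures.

No — it falls 1.537 m short of clearing the wall.

v_x = 11.42 cos 46.48° = 7.8639 m/s; v_y0 = 11.42 sin 46.48° = 8.2810 m/s.
Time to reach the wall: t = 4.250 / 7.8639 = 0.54044 s.
Height at that point: y = 8.2810×0.54044 − 4.900×0.54044² = 3.0442 m.
That is 4.581 − 3.0442 = 1.537 m below the top of the wall, so the jet of water does not clear it.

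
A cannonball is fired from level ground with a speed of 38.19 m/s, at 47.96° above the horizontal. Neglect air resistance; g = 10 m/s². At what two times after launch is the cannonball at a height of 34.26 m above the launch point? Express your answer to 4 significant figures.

v_y0 = 38.19 sin 47.96° = 28.363 m/s.
Set y = v_y0 t − ½ g t² = 34.26: 5.000 t² − 28.363 t + 34.26 = 0.
t = [28.363 ± √(804.46 − 685.20)] / 10 = (28.363 ± 10.921) / 10, giving t = 1.744 s or t = 3.928 s.
So the cannonball is at 34.26 m at t = 1.744 s (rising) and t = 3.928 s (falling).

1.744 s and 3.928 s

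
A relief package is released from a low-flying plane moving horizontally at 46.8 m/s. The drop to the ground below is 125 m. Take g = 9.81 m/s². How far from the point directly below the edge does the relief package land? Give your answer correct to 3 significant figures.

Initial vertical velocity is zero, so the fall time comes from h = ½ g t²: t = √(2 × 125 / 9.81) = 5.048 s.
Horizontal motion is uniform at 46.8 m/s, so x = 46.8 × 5.048 = 236 m.

236 m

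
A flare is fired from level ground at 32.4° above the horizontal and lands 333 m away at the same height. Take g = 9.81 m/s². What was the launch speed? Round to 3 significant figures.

On level ground, R = v₀² sin(2θ) / g, so v₀ = √(R g / sin 2θ).
sin(2 × 32.4°) = 0.9048.
v₀ = √(333 × 9.81 / 0.9048) = √3610 = 60.1 m/s.

60.1 m/s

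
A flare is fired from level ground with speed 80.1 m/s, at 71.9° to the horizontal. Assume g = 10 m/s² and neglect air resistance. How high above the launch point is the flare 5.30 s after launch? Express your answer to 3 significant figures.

263 m

v_y0 = 80.1 sin 71.9° = 76.14 m/s.
y(t) = v_y0 t − ½ g t² = 76.14×5.30 − 5.000×5.30² = 263 m.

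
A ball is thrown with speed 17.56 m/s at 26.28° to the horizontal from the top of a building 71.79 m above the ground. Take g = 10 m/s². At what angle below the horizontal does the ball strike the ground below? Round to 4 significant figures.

v_x = 17.56 cos 26.28° = 15.745 m/s.
At impact |v_y| = √(v_y0² + 2 g h) = √(7.7748² + 2×10×71.79) = 38.681 m/s.
Angle below horizontal = arctan(|v_y| / v_x) = arctan(38.681 / 15.745) = 67.85°.

67.85°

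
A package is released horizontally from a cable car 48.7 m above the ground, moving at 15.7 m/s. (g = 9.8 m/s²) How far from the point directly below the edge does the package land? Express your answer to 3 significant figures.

Initial vertical velocity is zero, so the fall time comes from h = ½ g t²: t = √(2 × 48.7 / 9.8) = 3.153 s.
Horizontal motion is uniform at 15.7 m/s, so x = 15.7 × 3.153 = 49.5 m.

49.5 m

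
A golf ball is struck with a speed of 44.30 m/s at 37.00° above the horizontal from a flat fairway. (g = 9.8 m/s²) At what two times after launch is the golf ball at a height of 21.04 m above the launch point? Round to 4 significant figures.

v_y0 = 44.30 sin 37.00° = 26.660 m/s.
Set y = v_y0 t − ½ g t² = 21.04: 4.900 t² − 26.660 t + 21.04 = 0.
t = [26.660 ± √(710.76 − 412.38)] / 9.8 = (26.660 ± 17.274) / 9.8, giving t = 0.9578 s or t = 4.483 s.
So the golf ball is at 21.04 m at t = 0.9578 s (rising) and t = 4.483 s (falling).

0.9578 s and 4.483 s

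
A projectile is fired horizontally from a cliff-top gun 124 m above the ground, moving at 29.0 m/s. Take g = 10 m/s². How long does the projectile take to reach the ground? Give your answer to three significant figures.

The horizontal speed doesn't affect the fall. With v_y0 = 0, h = ½ g t².
t = √(2 × 124 / 10) = √24.80 = 4.98 s.

4.98 s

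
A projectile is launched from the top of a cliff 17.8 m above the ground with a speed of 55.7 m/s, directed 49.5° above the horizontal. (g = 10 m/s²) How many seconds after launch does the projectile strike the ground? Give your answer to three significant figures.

Vertical component: v_y = 55.7 sin 49.5° = 42.35 m/s.
Taking up as positive with launch at y = 17.8 m, landing at y = 0: 0 = 17.8 + 42.35 t − ½(10) t².
Solving 5.000 t² − 42.35 t − 17.8 = 0 gives t = [42.35 + √(42.35² + 4·5.000·17.8)] / 10.00 = 8.87 s.

8.87 s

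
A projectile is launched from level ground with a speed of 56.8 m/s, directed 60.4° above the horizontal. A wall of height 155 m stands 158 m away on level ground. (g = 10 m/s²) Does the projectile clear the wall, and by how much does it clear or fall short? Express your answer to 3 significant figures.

v_x = 56.8 cos 60.4° = 28.06 m/s; v_y0 = 56.8 sin 60.4° = 49.39 m/s.
Time to reach the wall: t = 158 / 28.06 = 5.631 s.
Height at that point: y = 49.39×5.631 − 5.000×5.631² = 119.6 m.
That is 155 − 119.6 = 35.4 m below the top of the wall, so the projectile does not clear it.

No — it falls 35.4 m short of clearing the wall.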